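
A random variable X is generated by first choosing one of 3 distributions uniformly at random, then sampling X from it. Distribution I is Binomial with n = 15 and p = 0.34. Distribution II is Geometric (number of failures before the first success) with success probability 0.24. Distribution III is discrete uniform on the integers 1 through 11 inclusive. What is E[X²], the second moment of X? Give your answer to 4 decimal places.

32.8661

For each component E[X²] = Var + (mean)², giving I: 29.376; II: 23.2222; III: 46.
Overall E[X²] = 0.333333·29.376 + 0.333333·23.2222 + 0.333333·46 = 32.8661.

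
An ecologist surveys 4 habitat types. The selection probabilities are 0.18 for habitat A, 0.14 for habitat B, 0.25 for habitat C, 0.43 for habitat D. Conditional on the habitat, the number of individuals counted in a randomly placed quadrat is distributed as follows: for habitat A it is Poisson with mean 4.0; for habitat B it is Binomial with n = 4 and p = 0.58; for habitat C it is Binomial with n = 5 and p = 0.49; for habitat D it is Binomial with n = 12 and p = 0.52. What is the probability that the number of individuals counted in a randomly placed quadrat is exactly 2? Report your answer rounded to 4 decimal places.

Conditional on each habitat, P(X = 2): A: 0.146525; B: 0.356046; C: 0.318495; D: 0.0115868.
By total probability, P(X = 2) = 0.18·0.146525 + 0.14·0.356046 + 0.25·0.318495 + 0.43·0.0115868 = 0.160827.

0.1608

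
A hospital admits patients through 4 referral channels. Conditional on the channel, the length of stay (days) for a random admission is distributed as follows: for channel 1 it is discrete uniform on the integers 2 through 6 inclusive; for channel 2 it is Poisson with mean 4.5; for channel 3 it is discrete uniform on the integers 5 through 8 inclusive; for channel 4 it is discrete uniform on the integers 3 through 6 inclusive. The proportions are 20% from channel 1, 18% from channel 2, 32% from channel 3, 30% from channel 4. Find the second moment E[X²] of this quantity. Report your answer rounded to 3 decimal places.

For each component E[X²] = Var + (mean)², giving 1: 18; 2: 24.75; 3: 43.5; 4: 21.5.
Overall E[X²] = 0.2·18 + 0.18·24.75 + 0.32·43.5 + 0.3·21.5 = 28.425.

28.425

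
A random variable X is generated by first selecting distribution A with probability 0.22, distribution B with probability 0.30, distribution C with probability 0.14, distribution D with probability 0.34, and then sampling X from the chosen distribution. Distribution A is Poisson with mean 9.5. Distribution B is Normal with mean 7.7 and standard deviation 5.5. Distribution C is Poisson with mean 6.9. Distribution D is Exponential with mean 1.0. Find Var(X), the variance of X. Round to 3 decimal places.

24.560

Per component, A: μ=9.5, E[X²]=99.75; B: μ=7.7, E[X²]=89.54; C: μ=6.9, E[X²]=54.51; D: μ=1, E[X²]=2.
E[X] = 0.22·9.5 + 0.3·7.7 + 0.14·6.9 + 0.34·1 = 5.706.
E[X²] = 0.22·99.75 + 0.3·89.54 + 0.14·54.51 + 0.34·2 = 57.1184.
Var(X) = E[X²] − (E[X])² = 57.1184 − 32.5584 = 24.56.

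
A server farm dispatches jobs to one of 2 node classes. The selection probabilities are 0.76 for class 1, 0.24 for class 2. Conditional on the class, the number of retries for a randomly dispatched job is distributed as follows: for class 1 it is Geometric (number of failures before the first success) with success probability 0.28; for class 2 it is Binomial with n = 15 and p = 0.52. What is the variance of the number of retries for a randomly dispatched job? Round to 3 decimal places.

Per component, 1: μ=2.57143, E[X²]=15.7959; 2: μ=7.8, E[X²]=64.584.
E[X] = 0.76·2.57143 + 0.24·7.8 = 3.82629.
E[X²] = 0.76·15.7959 + 0.24·64.584 = 27.5051.
Var(X) = E[X²] − (E[X])² = 27.5051 − 14.6405 = 12.8646.

12.865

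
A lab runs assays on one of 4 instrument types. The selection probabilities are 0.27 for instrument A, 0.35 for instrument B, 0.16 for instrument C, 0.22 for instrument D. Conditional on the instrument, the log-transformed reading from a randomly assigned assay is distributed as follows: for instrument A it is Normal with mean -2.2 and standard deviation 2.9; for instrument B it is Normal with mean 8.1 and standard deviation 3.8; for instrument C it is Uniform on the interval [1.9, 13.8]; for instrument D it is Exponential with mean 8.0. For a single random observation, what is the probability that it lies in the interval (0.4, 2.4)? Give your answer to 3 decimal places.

Conditional on each instrument, P(0.4 < X < 2.4): A: 0.128633; B: 0.045441; C: 0.0420168; D: 0.210411.
By total probability, P(0.4 < X < 2.4) = 0.27·0.128633 + 0.35·0.045441 + 0.16·0.0420168 + 0.22·0.210411 = 0.103648.

0.104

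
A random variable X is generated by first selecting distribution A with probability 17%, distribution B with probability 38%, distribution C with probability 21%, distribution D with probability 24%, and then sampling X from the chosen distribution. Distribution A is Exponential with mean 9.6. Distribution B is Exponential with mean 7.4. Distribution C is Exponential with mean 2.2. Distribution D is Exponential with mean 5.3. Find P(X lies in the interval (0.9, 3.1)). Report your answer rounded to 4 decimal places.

Conditional on each component, P(0.9 < X < 3.1): A: 0.186476; B: 0.227726; C: 0.419889; D: 0.286666.
By total probability, P(0.9 < X < 3.1) = 0.17·0.186476 + 0.38·0.227726 + 0.21·0.419889 + 0.24·0.286666 = 0.275213.

0.2752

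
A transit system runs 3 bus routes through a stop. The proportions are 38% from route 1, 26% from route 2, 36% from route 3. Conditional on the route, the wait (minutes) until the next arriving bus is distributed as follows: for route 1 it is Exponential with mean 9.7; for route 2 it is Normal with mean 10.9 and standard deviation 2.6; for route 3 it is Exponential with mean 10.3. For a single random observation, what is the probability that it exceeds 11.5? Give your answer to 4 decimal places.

0.3403

Conditional on each route, P(X > 11.5): 1: 0.305573; 2: 0.408747; 3: 0.327422.
By total probability, P(X > 11.5) = 0.38·0.305573 + 0.26·0.408747 + 0.36·0.327422 = 0.340264.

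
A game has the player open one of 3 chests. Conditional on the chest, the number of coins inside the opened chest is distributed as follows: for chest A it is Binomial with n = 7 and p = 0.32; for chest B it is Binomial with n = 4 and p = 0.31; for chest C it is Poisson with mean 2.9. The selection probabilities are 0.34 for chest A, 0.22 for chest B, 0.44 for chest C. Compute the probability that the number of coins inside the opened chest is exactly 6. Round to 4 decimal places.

Conditional on each chest, P(X = 6): A: 0.00511101; B: 0; C: 0.0454571.
By total probability, P(X = 6) = 0.34·0.00511101 + 0.22·0 + 0.44·0.0454571 = 0.0217389.

0.0217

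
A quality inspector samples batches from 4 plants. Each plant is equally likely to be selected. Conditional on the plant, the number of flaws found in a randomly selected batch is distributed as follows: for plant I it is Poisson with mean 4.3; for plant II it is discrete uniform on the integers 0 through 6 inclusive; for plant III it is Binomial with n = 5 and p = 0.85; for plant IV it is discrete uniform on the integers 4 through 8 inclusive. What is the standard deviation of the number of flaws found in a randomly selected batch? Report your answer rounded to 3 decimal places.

1.968

Per component, I: μ=4.3, E[X²]=22.79; II: μ=3, E[X²]=13; III: μ=4.25, E[X²]=18.7; IV: μ=6, E[X²]=38.
E[X] = 0.25·4.3 + 0.25·3 + 0.25·4.25 + 0.25·6 = 4.3875.
E[X²] = 0.25·22.79 + 0.25·13 + 0.25·18.7 + 0.25·38 = 23.1225.
Var(X) = E[X²] − (E[X])² = 23.1225 − 19.2502 = 3.87234.
SD(X) = √3.87234 = 1.96783.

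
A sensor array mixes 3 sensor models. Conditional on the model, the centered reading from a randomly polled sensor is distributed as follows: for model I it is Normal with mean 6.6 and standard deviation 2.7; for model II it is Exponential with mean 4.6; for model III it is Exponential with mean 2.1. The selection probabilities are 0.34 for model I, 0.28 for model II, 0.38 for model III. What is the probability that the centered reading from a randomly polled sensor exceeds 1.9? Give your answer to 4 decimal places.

0.6651

Conditional on each model, P(X > 1.9): I: 0.959135; II: 0.661634; III: 0.404638.
By total probability, P(X > 1.9) = 0.34·0.959135 + 0.28·0.661634 + 0.38·0.404638 = 0.665126.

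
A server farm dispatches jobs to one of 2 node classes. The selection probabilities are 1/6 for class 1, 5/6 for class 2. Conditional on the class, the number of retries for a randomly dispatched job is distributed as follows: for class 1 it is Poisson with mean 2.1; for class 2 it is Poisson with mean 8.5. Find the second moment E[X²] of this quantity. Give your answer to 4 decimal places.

For each component E[X²] = Var + (mean)², giving 1: 6.51; 2: 80.75.
Overall E[X²] = 0.166667·6.51 + 0.833333·80.75 = 68.3767.

68.3767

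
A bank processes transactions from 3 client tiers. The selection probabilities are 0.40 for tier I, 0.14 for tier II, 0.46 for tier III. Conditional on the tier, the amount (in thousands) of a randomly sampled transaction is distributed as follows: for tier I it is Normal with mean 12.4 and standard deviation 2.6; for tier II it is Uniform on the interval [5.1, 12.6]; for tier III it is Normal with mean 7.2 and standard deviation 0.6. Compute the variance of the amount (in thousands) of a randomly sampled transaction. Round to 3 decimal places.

9.382

Per component, I: μ=12.4, E[X²]=160.52; II: μ=8.85, E[X²]=83.01; III: μ=7.2, E[X²]=52.2.
E[X] = 0.4·12.4 + 0.14·8.85 + 0.46·7.2 = 9.511.
E[X²] = 0.4·160.52 + 0.14·83.01 + 0.46·52.2 = 99.8414.
Var(X) = E[X²] − (E[X])² = 99.8414 − 90.4591 = 9.38228.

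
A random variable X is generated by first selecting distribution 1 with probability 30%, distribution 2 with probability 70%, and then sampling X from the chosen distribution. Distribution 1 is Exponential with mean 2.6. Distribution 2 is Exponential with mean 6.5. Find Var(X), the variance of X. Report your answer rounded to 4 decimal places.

Per component, 1: μ=2.6, E[X²]=13.52; 2: μ=6.5, E[X²]=84.5.
E[X] = 0.3·2.6 + 0.7·6.5 = 5.33.
E[X²] = 0.3·13.52 + 0.7·84.5 = 63.206.
Var(X) = E[X²] − (E[X])² = 63.206 − 28.4089 = 34.7971.

34.7971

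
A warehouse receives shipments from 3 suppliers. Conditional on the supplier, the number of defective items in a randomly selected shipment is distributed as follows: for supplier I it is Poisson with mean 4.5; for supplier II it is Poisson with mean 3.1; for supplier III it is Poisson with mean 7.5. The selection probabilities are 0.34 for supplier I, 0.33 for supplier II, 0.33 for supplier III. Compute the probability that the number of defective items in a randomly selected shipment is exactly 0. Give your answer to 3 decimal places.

Conditional on each supplier, P(X = 0): I: 0.011109; II: 0.0450492; III: 0.000553084.
By total probability, P(X = 0) = 0.34·0.011109 + 0.33·0.0450492 + 0.33·0.000553084 = 0.0188258.

0.019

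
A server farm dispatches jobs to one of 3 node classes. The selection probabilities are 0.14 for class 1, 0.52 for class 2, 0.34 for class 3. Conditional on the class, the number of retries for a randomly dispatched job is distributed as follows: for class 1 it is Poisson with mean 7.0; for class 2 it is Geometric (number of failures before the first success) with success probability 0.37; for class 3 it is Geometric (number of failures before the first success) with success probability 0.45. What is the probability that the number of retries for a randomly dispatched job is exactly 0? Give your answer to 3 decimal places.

0.346

Conditional on each class, P(X = 0): 1: 0.000911882; 2: 0.37; 3: 0.45.
By total probability, P(X = 0) = 0.14·0.000911882 + 0.52·0.37 + 0.34·0.45 = 0.345528.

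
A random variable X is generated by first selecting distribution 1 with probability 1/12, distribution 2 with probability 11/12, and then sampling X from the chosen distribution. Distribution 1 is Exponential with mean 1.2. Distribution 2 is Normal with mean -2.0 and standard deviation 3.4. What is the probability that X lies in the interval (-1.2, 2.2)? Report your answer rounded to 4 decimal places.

Conditional on each component, P(-1.2 < X < 2.2): 1: 0.84012; 2: 0.29863.
By total probability, P(-1.2 < X < 2.2) = 0.0833333·0.84012 + 0.916667·0.29863 = 0.343754.

0.3438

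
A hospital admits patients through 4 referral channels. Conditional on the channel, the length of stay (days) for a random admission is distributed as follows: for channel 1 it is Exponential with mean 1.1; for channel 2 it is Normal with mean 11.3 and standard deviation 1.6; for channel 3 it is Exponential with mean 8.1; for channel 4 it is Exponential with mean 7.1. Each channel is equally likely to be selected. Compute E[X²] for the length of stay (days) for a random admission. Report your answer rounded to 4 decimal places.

91.1775

For each component E[X²] = Var + (mean)², giving 1: 2.42; 2: 130.25; 3: 131.22; 4: 100.82.
Overall E[X²] = 0.25·2.42 + 0.25·130.25 + 0.25·131.22 + 0.25·100.82 = 91.1775.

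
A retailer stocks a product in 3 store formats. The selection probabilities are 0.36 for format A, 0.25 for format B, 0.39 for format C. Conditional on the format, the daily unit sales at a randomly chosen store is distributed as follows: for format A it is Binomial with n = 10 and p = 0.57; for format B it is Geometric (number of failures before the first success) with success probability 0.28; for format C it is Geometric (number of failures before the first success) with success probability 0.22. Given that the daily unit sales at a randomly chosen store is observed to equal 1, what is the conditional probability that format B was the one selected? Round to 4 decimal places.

0.4258

Likelihoods P(X=1 | ·): A: 0.00286478; B: 0.2016; C: 0.1716.
Posterior ∝ prior × likelihood. Numerator for B: 0.25·0.2016 = 0.0504.
Normalizing constant: 0.36·0.00286478 + 0.25·0.2016 + 0.39·0.1716 = 0.118355.
P(B | observation) = 0.0504 / 0.118355 = 0.425836.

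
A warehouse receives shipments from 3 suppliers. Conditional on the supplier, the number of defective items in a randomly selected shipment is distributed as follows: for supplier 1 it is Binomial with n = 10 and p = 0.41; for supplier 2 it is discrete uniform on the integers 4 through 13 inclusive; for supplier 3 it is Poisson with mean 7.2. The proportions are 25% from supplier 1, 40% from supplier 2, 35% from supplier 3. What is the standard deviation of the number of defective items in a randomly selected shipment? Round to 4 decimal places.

Per component, 1: μ=4.1, E[X²]=19.229; 2: μ=8.5, E[X²]=80.5; 3: μ=7.2, E[X²]=59.04.
E[X] = 0.25·4.1 + 0.4·8.5 + 0.35·7.2 = 6.945.
E[X²] = 0.25·19.229 + 0.4·80.5 + 0.35·59.04 = 57.6713.
Var(X) = E[X²] − (E[X])² = 57.6713 − 48.233 = 9.43822.
SD(X) = √9.43822 = 3.07217.

3.0722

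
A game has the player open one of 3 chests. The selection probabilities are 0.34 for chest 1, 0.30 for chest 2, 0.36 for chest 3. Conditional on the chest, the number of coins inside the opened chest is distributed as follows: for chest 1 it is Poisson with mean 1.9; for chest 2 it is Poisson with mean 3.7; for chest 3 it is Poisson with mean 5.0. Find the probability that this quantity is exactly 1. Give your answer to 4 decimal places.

0.1362

Conditional on each chest, P(X = 1): 1: 0.28418; 2: 0.091477; 3: 0.0336897.
By total probability, P(X = 1) = 0.34·0.28418 + 0.3·0.091477 + 0.36·0.0336897 = 0.136193.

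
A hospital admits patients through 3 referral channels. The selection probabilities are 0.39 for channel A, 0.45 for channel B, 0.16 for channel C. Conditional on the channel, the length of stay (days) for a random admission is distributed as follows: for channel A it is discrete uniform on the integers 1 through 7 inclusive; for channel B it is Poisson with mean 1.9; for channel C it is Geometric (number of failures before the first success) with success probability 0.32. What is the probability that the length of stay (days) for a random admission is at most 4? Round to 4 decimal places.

Conditional on each channel, P(X ≤ 4): A: 0.571429; B: 0.955919; C: 0.854607.
By total probability, P(X ≤ 4) = 0.39·0.571429 + 0.45·0.955919 + 0.16·0.854607 = 0.789758.

0.7898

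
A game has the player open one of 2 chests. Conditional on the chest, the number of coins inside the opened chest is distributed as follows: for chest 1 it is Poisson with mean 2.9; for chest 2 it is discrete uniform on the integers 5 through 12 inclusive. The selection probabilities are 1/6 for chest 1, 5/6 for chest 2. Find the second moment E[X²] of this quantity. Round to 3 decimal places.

For each component E[X²] = Var + (mean)², giving 1: 11.31; 2: 77.5.
Overall E[X²] = 0.166667·11.31 + 0.833333·77.5 = 66.4683.

66.468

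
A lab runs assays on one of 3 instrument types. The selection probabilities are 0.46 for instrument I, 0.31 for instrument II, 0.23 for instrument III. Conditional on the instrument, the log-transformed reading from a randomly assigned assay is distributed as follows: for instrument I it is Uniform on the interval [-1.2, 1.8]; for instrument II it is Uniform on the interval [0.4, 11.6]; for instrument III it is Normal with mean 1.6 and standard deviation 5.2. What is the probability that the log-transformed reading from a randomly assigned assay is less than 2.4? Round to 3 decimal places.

0.644

Conditional on each instrument, P(X < 2.4): I: 1; II: 0.178571; III: 0.561134.
By total probability, P(X < 2.4) = 0.46·1 + 0.31·0.178571 + 0.23·0.561134 = 0.644418.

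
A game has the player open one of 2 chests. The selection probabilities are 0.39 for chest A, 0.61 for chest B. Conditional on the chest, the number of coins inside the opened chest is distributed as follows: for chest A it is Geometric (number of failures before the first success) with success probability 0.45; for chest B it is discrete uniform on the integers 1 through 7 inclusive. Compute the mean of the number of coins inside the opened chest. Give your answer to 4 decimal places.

2.9167

Component means — A: 1.22222; B: 4.
E[X] = 0.39·1.22222 + 0.61·4 = 2.91667.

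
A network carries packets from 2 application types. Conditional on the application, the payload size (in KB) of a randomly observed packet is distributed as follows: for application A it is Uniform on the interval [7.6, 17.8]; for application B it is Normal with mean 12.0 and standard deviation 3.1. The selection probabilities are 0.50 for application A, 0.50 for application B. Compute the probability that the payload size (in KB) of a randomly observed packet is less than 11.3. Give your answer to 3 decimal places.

Conditional on each application, P(X < 11.3): A: 0.362745; B: 0.410676.
By total probability, P(X < 11.3) = 0.5·0.362745 + 0.5·0.410676 = 0.386711.

0.387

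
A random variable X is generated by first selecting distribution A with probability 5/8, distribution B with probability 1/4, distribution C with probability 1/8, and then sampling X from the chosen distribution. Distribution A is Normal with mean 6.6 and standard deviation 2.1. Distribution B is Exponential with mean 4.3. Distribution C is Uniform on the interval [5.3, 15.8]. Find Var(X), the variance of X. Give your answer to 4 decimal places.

11.7934

Per component, A: μ=6.6, E[X²]=47.97; B: μ=4.3, E[X²]=36.98; C: μ=10.55, E[X²]=120.49.
E[X] = 0.625·6.6 + 0.25·4.3 + 0.125·10.55 = 6.51875.
E[X²] = 0.625·47.97 + 0.25·36.98 + 0.125·120.49 = 54.2875.
Var(X) = E[X²] − (E[X])² = 54.2875 − 42.4941 = 11.7934.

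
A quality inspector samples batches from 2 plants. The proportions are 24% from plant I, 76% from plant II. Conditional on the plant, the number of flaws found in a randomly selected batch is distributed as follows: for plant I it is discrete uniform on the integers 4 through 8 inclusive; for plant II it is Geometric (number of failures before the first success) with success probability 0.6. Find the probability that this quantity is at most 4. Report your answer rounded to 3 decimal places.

Conditional on each plant, P(X ≤ 4): I: 0.2; II: 0.98976.
By total probability, P(X ≤ 4) = 0.24·0.2 + 0.76·0.98976 = 0.800218.

0.800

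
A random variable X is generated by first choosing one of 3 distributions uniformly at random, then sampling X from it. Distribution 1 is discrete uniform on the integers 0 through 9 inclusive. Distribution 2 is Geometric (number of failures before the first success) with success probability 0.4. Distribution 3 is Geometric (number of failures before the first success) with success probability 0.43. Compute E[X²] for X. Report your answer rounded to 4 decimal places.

For each component E[X²] = Var + (mean)², giving 1: 28.5; 2: 6; 3: 4.83991.
Overall E[X²] = 0.333333·28.5 + 0.333333·6 + 0.333333·4.83991 = 13.1133.

13.1133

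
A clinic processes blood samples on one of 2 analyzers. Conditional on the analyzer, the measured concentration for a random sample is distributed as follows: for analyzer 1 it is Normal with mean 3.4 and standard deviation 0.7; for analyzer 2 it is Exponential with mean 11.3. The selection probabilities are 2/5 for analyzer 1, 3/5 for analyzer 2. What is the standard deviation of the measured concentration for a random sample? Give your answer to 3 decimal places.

Per component, 1: μ=3.4, E[X²]=12.05; 2: μ=11.3, E[X²]=255.38.
E[X] = 0.4·3.4 + 0.6·11.3 = 8.14.
E[X²] = 0.4·12.05 + 0.6·255.38 = 158.048.
Var(X) = E[X²] − (E[X])² = 158.048 − 66.2596 = 91.7884.
SD(X) = √91.7884 = 9.58063.

9.581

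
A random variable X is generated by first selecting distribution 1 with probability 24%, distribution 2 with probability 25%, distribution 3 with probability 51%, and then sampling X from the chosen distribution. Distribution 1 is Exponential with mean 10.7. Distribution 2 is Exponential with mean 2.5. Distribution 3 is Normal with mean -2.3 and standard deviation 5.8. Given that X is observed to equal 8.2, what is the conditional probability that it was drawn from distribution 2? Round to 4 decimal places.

0.1792

Likelihoods f(8.2 | ·): 1: 0.0434303; 2: 0.0150513; 3: 0.0133603.
Posterior ∝ prior × likelihood. Numerator for 2: 0.25·0.0150513 = 0.00376283.
Normalizing constant: 0.24·0.0434303 + 0.25·0.0150513 + 0.51·0.0133603 = 0.0209998.
P(2 | observation) = 0.00376283 / 0.0209998 = 0.179184.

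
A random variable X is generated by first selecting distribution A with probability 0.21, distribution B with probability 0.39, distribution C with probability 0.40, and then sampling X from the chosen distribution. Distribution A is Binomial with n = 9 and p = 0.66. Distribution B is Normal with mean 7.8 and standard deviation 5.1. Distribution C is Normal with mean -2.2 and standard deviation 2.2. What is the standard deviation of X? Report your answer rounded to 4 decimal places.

Per component, A: μ=5.94, E[X²]=37.3032; B: μ=7.8, E[X²]=86.85; C: μ=-2.2, E[X²]=9.68.
E[X] = 0.21·5.94 + 0.39·7.8 + 0.4·-2.2 = 3.4094.
E[X²] = 0.21·37.3032 + 0.39·86.85 + 0.4·9.68 = 45.5772.
Var(X) = E[X²] − (E[X])² = 45.5772 − 11.624 = 33.9532.
SD(X) = √33.9532 = 5.82693.

5.8269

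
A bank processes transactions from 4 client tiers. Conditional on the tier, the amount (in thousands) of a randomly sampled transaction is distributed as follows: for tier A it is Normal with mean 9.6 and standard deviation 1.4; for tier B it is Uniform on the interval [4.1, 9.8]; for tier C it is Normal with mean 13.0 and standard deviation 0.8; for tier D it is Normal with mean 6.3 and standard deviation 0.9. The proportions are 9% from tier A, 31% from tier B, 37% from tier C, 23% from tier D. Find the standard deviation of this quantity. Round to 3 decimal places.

Per component, A: μ=9.6, E[X²]=94.12; B: μ=6.95, E[X²]=51.01; C: μ=13, E[X²]=169.64; D: μ=6.3, E[X²]=40.5.
E[X] = 0.09·9.6 + 0.31·6.95 + 0.37·13 + 0.23·6.3 = 9.2775.
E[X²] = 0.09·94.12 + 0.31·51.01 + 0.37·169.64 + 0.23·40.5 = 96.3657.
Var(X) = E[X²] − (E[X])² = 96.3657 − 86.072 = 10.2937.
SD(X) = √10.2937 = 3.20838.

3.208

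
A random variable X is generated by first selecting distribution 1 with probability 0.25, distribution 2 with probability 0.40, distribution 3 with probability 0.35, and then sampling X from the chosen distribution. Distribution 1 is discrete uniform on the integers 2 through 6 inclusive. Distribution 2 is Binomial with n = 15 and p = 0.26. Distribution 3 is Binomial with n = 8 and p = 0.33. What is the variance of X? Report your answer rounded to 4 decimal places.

Per component, 1: μ=4, E[X²]=18; 2: μ=3.9, E[X²]=18.096; 3: μ=2.64, E[X²]=8.7384.
E[X] = 0.25·4 + 0.4·3.9 + 0.35·2.64 = 3.484.
E[X²] = 0.25·18 + 0.4·18.096 + 0.35·8.7384 = 14.7968.
Var(X) = E[X²] − (E[X])² = 14.7968 − 12.1383 = 2.65858.

2.6586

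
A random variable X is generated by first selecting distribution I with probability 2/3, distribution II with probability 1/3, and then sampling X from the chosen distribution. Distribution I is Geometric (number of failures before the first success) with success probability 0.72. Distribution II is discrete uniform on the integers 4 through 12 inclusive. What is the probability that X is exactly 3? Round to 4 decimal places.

0.0105

Conditional on each component, P(X = 3): I: 0.0158054; II: 0.
By total probability, P(X = 3) = 0.666667·0.0158054 + 0.333333·0 = 0.010537.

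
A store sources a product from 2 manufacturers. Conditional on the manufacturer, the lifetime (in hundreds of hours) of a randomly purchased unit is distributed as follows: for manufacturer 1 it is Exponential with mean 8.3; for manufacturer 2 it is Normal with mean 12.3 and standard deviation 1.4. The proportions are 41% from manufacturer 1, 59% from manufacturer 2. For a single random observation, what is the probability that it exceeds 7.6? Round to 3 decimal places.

Conditional on each manufacturer, P(X > 7.6): 1: 0.400251; 2: 0.999606.
By total probability, P(X > 7.6) = 0.41·0.400251 + 0.59·0.999606 = 0.753871.

0.754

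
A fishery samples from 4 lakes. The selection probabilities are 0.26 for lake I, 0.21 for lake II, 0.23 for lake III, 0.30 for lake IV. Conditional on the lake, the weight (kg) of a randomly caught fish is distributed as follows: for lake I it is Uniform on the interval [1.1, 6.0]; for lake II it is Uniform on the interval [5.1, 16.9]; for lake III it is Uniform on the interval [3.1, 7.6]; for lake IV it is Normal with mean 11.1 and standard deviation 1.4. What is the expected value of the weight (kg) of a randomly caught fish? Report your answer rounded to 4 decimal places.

Component means — I: 3.55; II: 11; III: 5.35; IV: 11.1.
E[X] = 0.26·3.55 + 0.21·11 + 0.23·5.35 + 0.3·11.1 = 7.7935.

7.7935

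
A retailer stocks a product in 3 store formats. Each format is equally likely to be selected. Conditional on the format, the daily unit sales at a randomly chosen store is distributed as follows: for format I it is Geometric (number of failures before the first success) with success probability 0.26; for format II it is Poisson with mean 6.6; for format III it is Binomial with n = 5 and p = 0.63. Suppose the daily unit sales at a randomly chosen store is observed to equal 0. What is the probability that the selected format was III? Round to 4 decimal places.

0.0258

Likelihoods P(X=0 | ·): I: 0.26; II: 0.00136037; III: 0.0069344.
Posterior ∝ prior × likelihood. Numerator for III: 0.333333·0.0069344 = 0.00231147.
Normalizing constant: 0.333333·0.26 + 0.333333·0.00136037 + 0.333333·0.0069344 = 0.0894316.
P(III | observation) = 0.00231147 / 0.0894316 = 0.0258462.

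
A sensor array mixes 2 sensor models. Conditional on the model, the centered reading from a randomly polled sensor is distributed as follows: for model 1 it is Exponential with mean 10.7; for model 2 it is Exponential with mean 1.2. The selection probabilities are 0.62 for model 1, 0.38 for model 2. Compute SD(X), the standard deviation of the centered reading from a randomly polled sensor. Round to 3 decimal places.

9.633

Per component, 1: μ=10.7, E[X²]=228.98; 2: μ=1.2, E[X²]=2.88.
E[X] = 0.62·10.7 + 0.38·1.2 = 7.09.
E[X²] = 0.62·228.98 + 0.38·2.88 = 143.062.
Var(X) = E[X²] − (E[X])² = 143.062 − 50.2681 = 92.7939.
SD(X) = √92.7939 = 9.63296.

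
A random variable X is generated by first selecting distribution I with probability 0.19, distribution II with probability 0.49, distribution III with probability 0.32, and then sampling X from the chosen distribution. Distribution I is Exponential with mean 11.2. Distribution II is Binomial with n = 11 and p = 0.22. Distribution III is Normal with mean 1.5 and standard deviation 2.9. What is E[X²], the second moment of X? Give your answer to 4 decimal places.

54.8730

For each component E[X²] = Var + (mean)², giving I: 250.88; II: 7.744; III: 10.66.
Overall E[X²] = 0.19·250.88 + 0.49·7.744 + 0.32·10.66 = 54.873.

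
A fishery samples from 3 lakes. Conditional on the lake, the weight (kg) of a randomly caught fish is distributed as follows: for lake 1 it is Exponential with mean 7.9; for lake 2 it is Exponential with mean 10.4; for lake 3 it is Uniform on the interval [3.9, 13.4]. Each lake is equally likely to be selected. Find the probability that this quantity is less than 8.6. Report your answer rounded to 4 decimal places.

0.5736

Conditional on each lake, P(X < 8.6): 1: 0.663315; 2: 0.562607; 3: 0.494737.
By total probability, P(X < 8.6) = 0.333333·0.663315 + 0.333333·0.562607 + 0.333333·0.494737 = 0.573553.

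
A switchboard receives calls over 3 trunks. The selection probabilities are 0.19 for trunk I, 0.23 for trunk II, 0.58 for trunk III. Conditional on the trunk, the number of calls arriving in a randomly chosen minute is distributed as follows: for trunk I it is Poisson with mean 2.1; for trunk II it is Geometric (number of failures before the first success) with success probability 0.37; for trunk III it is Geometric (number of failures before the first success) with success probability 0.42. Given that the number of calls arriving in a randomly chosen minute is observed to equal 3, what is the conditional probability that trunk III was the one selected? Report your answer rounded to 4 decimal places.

0.4539

Likelihoods P(X=3 | ·): I: 0.189011; II: 0.0925174; III: 0.081947.
Posterior ∝ prior × likelihood. Numerator for III: 0.58·0.081947 = 0.0475293.
Normalizing constant: 0.19·0.189011 + 0.23·0.0925174 + 0.58·0.081947 = 0.10472.
P(III | observation) = 0.0475293 / 0.10472 = 0.453868.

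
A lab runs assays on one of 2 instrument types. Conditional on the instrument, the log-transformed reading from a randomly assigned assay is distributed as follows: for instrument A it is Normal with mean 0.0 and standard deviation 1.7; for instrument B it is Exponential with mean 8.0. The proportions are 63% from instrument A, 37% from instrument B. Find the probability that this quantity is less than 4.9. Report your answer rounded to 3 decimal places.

Conditional on each instrument, P(X < 4.9): A: 0.998026; B: 0.458006.
By total probability, P(X < 4.9) = 0.63·0.998026 + 0.37·0.458006 = 0.798219.

0.798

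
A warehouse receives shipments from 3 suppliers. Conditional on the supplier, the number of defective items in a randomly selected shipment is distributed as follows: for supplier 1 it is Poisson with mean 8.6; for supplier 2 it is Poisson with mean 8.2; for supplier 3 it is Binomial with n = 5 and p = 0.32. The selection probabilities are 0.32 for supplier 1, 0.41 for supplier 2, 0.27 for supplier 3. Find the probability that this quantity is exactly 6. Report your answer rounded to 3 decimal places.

0.081

Conditional on each supplier, P(X = 6): 1: 0.103449; 2: 0.115967; 3: 0.
By total probability, P(X = 6) = 0.32·0.103449 + 0.41·0.115967 + 0.27·0 = 0.0806503.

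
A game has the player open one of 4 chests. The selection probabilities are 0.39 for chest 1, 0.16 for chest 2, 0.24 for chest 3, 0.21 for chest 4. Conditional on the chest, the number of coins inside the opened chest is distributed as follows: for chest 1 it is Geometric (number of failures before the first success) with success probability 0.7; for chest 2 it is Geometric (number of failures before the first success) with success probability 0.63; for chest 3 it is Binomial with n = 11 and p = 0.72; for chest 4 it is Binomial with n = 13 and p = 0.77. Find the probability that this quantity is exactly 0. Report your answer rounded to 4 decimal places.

0.3738

Conditional on each chest, P(X = 0): 1: 0.7; 2: 0.63; 3: 8.29351e-07; 4: 5.04036e-09.
By total probability, P(X = 0) = 0.39·0.7 + 0.16·0.63 + 0.24·8.29351e-07 + 0.21·5.04036e-09 = 0.3738.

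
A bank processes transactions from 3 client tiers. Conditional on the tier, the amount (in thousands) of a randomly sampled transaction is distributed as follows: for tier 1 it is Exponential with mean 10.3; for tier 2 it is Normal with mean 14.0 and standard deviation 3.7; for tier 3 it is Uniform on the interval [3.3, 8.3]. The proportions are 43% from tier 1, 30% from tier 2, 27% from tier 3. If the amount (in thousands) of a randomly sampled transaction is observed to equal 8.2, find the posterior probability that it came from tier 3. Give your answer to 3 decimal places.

0.656

Likelihoods f(8.2 | ·): 1: 0.0437939; 2: 0.0315587; 3: 0.2.
Posterior ∝ prior × likelihood. Numerator for 3: 0.27·0.2 = 0.054.
Normalizing constant: 0.43·0.0437939 + 0.3·0.0315587 + 0.27·0.2 = 0.082299.
P(3 | observation) = 0.054 / 0.082299 = 0.656144.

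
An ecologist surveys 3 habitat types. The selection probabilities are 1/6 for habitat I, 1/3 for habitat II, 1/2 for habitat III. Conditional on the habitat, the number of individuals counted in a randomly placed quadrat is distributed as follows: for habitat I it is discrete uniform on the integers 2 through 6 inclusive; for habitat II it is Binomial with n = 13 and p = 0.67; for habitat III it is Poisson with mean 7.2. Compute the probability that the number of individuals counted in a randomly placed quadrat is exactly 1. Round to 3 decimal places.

Conditional on each habitat, P(X = 1): I: 0; II: 1.45273e-05; III: 0.00537542.
By total probability, P(X = 1) = 0.166667·0 + 0.333333·1.45273e-05 + 0.5·0.00537542 = 0.00269255.

0.003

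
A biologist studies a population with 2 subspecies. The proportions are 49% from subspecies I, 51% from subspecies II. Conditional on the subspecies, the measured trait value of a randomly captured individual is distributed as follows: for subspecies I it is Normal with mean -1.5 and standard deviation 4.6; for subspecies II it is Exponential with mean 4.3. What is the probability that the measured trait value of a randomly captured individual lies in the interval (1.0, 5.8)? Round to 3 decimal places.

Conditional on each subspecies, P(1.0 < X < 5.8): I: 0.237139; II: 0.532962.
By total probability, P(1.0 < X < 5.8) = 0.49·0.237139 + 0.51·0.532962 = 0.388009.

0.388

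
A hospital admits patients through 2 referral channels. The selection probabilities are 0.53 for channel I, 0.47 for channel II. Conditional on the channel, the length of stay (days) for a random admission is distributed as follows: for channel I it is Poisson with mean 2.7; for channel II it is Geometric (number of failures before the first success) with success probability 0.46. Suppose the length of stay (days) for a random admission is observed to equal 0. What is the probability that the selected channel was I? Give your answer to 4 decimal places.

Likelihoods P(X=0 | ·): I: 0.0672055; II: 0.46.
Posterior ∝ prior × likelihood. Numerator for I: 0.53·0.0672055 = 0.0356189.
Normalizing constant: 0.53·0.0672055 + 0.47·0.46 = 0.251819.
P(I | observation) = 0.0356189 / 0.251819 = 0.141447.

0.1414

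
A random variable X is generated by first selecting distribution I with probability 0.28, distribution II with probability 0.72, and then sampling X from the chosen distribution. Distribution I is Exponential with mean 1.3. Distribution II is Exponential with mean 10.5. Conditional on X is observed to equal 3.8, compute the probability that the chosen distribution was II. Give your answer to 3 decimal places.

Likelihoods f(3.8 | ·): I: 0.04136; II: 0.0663189.
Posterior ∝ prior × likelihood. Numerator for II: 0.72·0.0663189 = 0.0477496.
Normalizing constant: 0.28·0.04136 + 0.72·0.0663189 = 0.0593304.
P(II | observation) = 0.0477496 / 0.0593304 = 0.804808.

0.805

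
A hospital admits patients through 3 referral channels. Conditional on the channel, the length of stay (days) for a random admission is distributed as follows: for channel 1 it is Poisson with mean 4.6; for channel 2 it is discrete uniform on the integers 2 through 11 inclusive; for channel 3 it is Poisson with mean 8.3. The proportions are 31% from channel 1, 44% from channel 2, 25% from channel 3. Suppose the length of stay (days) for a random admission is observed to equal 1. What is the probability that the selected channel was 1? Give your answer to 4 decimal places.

Likelihoods P(X=1 | ·): 1: 0.0462384; 2: 0; 3: 0.00206269.
Posterior ∝ prior × likelihood. Numerator for 1: 0.31·0.0462384 = 0.0143339.
Normalizing constant: 0.31·0.0462384 + 0.44·0 + 0.25·0.00206269 = 0.0148496.
P(1 | observation) = 0.0143339 / 0.0148496 = 0.965274.

0.9653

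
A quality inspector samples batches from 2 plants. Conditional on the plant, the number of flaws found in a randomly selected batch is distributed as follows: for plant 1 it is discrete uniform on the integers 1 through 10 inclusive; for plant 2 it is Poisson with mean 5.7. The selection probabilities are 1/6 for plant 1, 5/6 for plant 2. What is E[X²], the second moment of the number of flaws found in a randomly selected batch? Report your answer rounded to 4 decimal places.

38.2417

For each component E[X²] = Var + (mean)², giving 1: 38.5; 2: 38.19.
Overall E[X²] = 0.166667·38.5 + 0.833333·38.19 = 38.2417.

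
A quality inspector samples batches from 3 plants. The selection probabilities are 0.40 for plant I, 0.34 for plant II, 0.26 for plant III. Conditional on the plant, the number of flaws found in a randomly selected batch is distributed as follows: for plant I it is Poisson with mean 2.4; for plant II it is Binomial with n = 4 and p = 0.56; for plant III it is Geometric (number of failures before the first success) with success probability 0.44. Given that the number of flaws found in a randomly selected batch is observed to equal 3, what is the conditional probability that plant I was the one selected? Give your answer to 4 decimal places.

Likelihoods P(X=3 | ·): I: 0.209014; II: 0.309084; III: 0.077271.
Posterior ∝ prior × likelihood. Numerator for I: 0.4·0.209014 = 0.0836057.
Normalizing constant: 0.4·0.209014 + 0.34·0.309084 + 0.26·0.077271 = 0.208785.
P(I | observation) = 0.0836057 / 0.208785 = 0.40044.

0.4004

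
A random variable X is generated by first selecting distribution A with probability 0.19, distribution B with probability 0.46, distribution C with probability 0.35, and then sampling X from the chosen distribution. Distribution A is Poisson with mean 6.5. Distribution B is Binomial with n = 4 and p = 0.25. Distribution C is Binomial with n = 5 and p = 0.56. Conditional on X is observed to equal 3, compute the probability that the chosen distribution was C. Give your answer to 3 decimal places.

0.775

Likelihoods P(X=3 | ·): A: 0.0688137; B: 0.046875; C: 0.339993.
Posterior ∝ prior × likelihood. Numerator for C: 0.35·0.339993 = 0.118997.
Normalizing constant: 0.19·0.0688137 + 0.46·0.046875 + 0.35·0.339993 = 0.153634.
P(C | observation) = 0.118997 / 0.153634 = 0.774549.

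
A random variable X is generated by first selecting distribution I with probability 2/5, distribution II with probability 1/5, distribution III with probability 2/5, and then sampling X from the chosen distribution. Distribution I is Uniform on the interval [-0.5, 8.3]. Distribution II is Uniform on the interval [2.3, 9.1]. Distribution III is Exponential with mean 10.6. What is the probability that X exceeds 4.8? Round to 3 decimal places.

Conditional on each component, P(X > 4.8): I: 0.397727; II: 0.632353; III: 0.635826.
By total probability, P(X > 4.8) = 0.4·0.397727 + 0.2·0.632353 + 0.4·0.635826 = 0.539892.

0.540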